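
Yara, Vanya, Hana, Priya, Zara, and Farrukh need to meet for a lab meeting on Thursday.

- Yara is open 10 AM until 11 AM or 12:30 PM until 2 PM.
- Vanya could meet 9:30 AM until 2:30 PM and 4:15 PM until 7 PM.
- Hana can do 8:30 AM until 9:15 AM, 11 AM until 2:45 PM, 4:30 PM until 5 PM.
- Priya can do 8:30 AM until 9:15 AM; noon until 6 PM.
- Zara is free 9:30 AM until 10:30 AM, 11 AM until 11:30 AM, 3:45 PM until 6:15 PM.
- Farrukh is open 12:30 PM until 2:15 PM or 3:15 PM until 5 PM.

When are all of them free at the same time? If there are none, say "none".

Yara ∩ Vanya: 10:00-11:00, 12:30-14:00.
Yara ∩ Vanya ∩ Hana: 12:30-14:00.
Yara ∩ Vanya ∩ Hana ∩ Priya: 12:30-14:00.
Yara ∩ Vanya ∩ Hana ∩ Priya ∩ Zara: ∅.
Yara ∩ Vanya ∩ Hana ∩ Priya ∩ Zara ∩ Farrukh: ∅.
There is no time when everyone is free.

none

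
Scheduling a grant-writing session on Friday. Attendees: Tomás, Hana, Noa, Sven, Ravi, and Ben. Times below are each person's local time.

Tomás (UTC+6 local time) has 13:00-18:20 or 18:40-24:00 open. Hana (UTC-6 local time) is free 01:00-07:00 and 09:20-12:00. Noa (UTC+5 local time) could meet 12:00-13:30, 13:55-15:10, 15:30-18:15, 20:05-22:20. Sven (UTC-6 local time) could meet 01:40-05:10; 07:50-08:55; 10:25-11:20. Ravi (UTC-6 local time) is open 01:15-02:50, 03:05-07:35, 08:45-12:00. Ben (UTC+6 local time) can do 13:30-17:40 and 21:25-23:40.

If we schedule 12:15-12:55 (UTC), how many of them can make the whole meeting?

Tomás in UTC: 07:00-12:20, 12:40-18:00 (subtract 6h to convert from UTC+6).
Hana in UTC: 07:00-13:00, 15:20-18:00 (add 6h to convert from UTC-6).
Noa in UTC: 07:00-08:30, 08:55-10:10, 10:30-13:15, 15:05-17:20 (subtract 5h to convert from UTC+5).
Sven in UTC: 07:40-11:10, 13:50-14:55, 16:25-17:20 (add 6h to convert from UTC-6).
Ravi in UTC: 07:15-08:50, 09:05-13:35, 14:45-18:00 (add 6h to convert from UTC-6).
Ben in UTC: 07:30-11:40, 15:25-17:40 (subtract 6h to convert from UTC+6).
Hana, Noa, and Ravi can make the full 12:15-12:55 slot — that's 3.

3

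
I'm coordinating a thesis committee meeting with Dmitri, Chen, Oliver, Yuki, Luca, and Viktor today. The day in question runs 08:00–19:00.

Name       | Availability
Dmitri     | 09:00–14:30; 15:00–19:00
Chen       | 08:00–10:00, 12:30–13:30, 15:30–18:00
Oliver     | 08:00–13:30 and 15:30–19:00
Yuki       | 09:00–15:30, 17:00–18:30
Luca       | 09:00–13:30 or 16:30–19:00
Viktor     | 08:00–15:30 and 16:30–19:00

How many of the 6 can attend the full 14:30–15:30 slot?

Yuki and Viktor can make the full 14:30-15:30 slot — that's 2.

2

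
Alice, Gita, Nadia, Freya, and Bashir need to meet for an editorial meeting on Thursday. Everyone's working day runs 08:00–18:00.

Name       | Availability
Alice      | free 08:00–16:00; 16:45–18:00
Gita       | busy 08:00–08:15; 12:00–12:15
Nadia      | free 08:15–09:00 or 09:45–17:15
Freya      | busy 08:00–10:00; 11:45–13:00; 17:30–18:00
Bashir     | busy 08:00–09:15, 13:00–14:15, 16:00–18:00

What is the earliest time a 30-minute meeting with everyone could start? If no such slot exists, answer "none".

10:00

Alice free: 08:00-16:00, 16:45-18:00.
Gita free: 08:15-12:00, 12:15-18:00 (invert busy blocks within the working day).
Nadia free: 08:15-09:00, 09:45-17:15.
Freya free: 10:00-11:45, 13:00-17:30 (invert busy blocks within the working day).
Bashir free: 09:15-13:00, 14:15-16:00 (invert busy blocks within the working day).
Alice ∩ Gita: 08:15-12:00, 12:15-16:00, 16:45-18:00.
Alice ∩ Gita ∩ Nadia: 08:15-09:00, 09:45-12:00, 12:15-16:00, 16:45-17:15.
Alice ∩ Gita ∩ Nadia ∩ Freya: 10:00-11:45, 13:00-16:00, 16:45-17:15.
Alice ∩ Gita ∩ Nadia ∩ Freya ∩ Bashir: 10:00-11:45, 14:15-16:00.
So the common availability across everyone is 10:00-11:45, 14:15-16:00.
The first common window of at least 30 minutes is 10:00-11:45, so the earliest start is 10:00.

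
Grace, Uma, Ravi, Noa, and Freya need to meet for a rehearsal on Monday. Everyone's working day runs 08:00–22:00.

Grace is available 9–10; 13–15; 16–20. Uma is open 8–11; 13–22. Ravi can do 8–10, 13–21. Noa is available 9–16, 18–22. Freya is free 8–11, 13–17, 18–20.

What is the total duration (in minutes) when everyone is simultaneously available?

300

Grace ∩ Uma: 09:00-10:00, 13:00-15:00, 16:00-20:00.
Grace ∩ Uma ∩ Ravi: 09:00-10:00, 13:00-15:00, 16:00-20:00.
Grace ∩ Uma ∩ Ravi ∩ Noa: 09:00-10:00, 13:00-15:00, 18:00-20:00.
Grace ∩ Uma ∩ Ravi ∩ Noa ∩ Freya: 09:00-10:00, 13:00-15:00, 18:00-20:00.
Summing the common windows: 60 + 120 + 120 = 300 minutes.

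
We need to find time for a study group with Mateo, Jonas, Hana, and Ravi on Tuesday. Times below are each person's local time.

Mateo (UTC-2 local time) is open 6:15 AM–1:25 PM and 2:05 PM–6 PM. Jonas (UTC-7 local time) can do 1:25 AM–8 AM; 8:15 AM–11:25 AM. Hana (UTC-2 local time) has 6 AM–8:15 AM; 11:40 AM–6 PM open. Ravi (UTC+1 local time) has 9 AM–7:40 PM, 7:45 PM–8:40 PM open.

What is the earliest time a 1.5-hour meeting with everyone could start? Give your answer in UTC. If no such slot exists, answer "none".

08:25

Mateo in UTC: 08:15-15:25, 16:05-20:00 (add 2h to convert from UTC-2).
Jonas in UTC: 08:25-15:00, 15:15-18:25 (add 7h to convert from UTC-7).
Hana in UTC: 08:00-10:15, 13:40-20:00 (add 2h to convert from UTC-2).
Ravi in UTC: 08:00-18:40, 18:45-19:40 (subtract 1h to convert from UTC+1).
Mateo ∩ Jonas: 08:25-15:00, 15:15-15:25, 16:05-18:25.
Mateo ∩ Jonas ∩ Hana: 08:25-10:15, 13:40-15:00, 15:15-15:25, 16:05-18:25.
Mateo ∩ Jonas ∩ Hana ∩ Ravi: 08:25-10:15, 13:40-15:00, 15:15-15:25, 16:05-18:25.
The first common window of at least 90 minutes is 08:25-10:15, so the earliest start is 08:25.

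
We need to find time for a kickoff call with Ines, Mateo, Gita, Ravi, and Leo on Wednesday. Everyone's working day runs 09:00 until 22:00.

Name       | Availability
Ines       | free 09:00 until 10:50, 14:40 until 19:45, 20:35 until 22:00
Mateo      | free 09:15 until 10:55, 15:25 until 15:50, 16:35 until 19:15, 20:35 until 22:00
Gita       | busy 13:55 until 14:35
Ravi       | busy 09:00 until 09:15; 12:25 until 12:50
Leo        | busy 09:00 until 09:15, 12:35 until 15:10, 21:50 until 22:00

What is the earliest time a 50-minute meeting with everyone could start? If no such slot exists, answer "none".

Ines free: 09:00-10:50, 14:40-19:45, 20:35-22:00.
Mateo free: 09:15-10:55, 15:25-15:50, 16:35-19:15, 20:35-22:00.
Gita free: 09:00-13:55, 14:35-22:00 (invert busy blocks within the working day).
Ravi free: 09:15-12:25, 12:50-22:00 (invert busy blocks within the working day).
Leo free: 09:15-12:35, 15:10-21:50 (invert busy blocks within the working day).
Ines ∩ Mateo: 09:15-10:50, 15:25-15:50, 16:35-19:15, 20:35-22:00.
Ines ∩ Mateo ∩ Gita: 09:15-10:50, 15:25-15:50, 16:35-19:15, 20:35-22:00.
Ines ∩ Mateo ∩ Gita ∩ Ravi: 09:15-10:50, 15:25-15:50, 16:35-19:15, 20:35-22:00.
Ines ∩ Mateo ∩ Gita ∩ Ravi ∩ Leo: 09:15-10:50, 15:25-15:50, 16:35-19:15, 20:35-21:50.
Those are the intersection windows.
The first common window of at least 50 minutes is 09:15-10:50, so the earliest start is 09:15.

09:15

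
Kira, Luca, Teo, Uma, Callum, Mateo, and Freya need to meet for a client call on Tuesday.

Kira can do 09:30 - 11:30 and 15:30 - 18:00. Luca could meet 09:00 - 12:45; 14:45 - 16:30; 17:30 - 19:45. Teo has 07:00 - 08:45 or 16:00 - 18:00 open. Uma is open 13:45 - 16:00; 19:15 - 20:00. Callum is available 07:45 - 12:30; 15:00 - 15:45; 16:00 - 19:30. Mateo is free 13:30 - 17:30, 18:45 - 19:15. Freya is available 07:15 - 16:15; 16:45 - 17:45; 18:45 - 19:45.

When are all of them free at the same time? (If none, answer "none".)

Kira ∩ Luca: 09:30-11:30, 15:30-16:30, 17:30-18:00.
Kira ∩ Luca ∩ Teo: 16:00-16:30, 17:30-18:00.
Kira ∩ Luca ∩ Teo ∩ Uma: ∅.
Kira ∩ Luca ∩ Teo ∩ Uma ∩ Callum: ∅.
Kira ∩ Luca ∩ Teo ∩ Uma ∩ Callum ∩ Mateo: ∅.
Kira ∩ Luca ∩ Teo ∩ Uma ∩ Callum ∩ Mateo ∩ Freya: ∅.
There is no time when everyone is free.

none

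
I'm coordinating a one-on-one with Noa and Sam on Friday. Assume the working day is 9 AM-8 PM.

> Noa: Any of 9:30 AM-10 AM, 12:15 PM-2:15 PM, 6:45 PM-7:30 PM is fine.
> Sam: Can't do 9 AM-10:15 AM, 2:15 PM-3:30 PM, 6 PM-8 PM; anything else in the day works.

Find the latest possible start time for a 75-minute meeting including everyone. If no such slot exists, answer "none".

13:00

Noa free: 09:30-10:00, 12:15-14:15, 18:45-19:30.
Sam free: 10:15-14:15, 15:30-18:00 (invert busy blocks within the working day).
Noa ∩ Sam: 12:15-14:15.
The last common window of at least 75 minutes is 12:15-14:15; a 75-minute meeting can start as late as 13:00 and still end by 14:15.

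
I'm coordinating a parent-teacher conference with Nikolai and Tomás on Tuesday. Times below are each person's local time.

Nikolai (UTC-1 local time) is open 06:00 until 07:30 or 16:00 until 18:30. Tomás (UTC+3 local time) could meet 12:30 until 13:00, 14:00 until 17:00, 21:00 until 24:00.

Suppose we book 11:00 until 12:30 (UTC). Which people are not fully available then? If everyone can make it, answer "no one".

Nikolai in UTC: 07:00-08:30, 17:00-19:30 (add 1h to convert from UTC-1).
Tomás in UTC: 09:30-10:00, 11:00-14:00, 18:00-21:00 (subtract 3h to convert from UTC+3).
Nikolai: not fully free for 11:00-12:30. Tomás: free for 11:00-12:30.

Nikolai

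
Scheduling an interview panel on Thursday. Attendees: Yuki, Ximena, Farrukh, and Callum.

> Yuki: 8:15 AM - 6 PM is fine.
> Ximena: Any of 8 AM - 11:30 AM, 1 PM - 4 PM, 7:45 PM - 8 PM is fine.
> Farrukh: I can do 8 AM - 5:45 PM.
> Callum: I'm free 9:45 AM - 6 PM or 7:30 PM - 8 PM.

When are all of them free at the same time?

09:45-11:30, 13:00-16:00

Yuki ∩ Ximena: 08:15-11:30, 13:00-16:00.
Yuki ∩ Ximena ∩ Farrukh: 08:15-11:30, 13:00-16:00.
Yuki ∩ Ximena ∩ Farrukh ∩ Callum: 09:45-11:30, 13:00-16:00.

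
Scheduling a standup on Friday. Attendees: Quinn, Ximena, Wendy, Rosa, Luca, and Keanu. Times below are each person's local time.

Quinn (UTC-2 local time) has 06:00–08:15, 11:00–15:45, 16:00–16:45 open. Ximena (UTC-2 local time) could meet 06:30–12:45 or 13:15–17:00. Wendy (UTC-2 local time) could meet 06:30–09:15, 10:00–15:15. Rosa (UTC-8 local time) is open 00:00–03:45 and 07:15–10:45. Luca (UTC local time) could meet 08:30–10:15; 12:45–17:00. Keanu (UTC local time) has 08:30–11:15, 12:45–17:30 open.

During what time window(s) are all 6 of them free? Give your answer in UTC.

08:30-10:15, 15:15-17:00

Quinn in UTC: 08:00-10:15, 13:00-17:45, 18:00-18:45 (add 2h to convert from UTC-2).
Ximena in UTC: 08:30-14:45, 15:15-19:00 (add 2h to convert from UTC-2).
Wendy in UTC: 08:30-11:15, 12:00-17:15 (add 2h to convert from UTC-2).
Rosa in UTC: 08:00-11:45, 15:15-18:45 (add 8h to convert from UTC-8).
Luca in UTC: 08:30-10:15, 12:45-17:00.
Keanu in UTC: 08:30-11:15, 12:45-17:30.
Quinn ∩ Ximena: 08:30-10:15, 13:00-14:45, 15:15-17:45, 18:00-18:45.
Quinn ∩ Ximena ∩ Wendy: 08:30-10:15, 13:00-14:45, 15:15-17:15.
Quinn ∩ Ximena ∩ Wendy ∩ Rosa: 08:30-10:15, 15:15-17:15.
Quinn ∩ Ximena ∩ Wendy ∩ Rosa ∩ Luca: 08:30-10:15, 15:15-17:00.
Quinn ∩ Ximena ∩ Wendy ∩ Rosa ∩ Luca ∩ Keanu: 08:30-10:15, 15:15-17:00.
So the common availability across everyone is 08:30-10:15, 15:15-17:00.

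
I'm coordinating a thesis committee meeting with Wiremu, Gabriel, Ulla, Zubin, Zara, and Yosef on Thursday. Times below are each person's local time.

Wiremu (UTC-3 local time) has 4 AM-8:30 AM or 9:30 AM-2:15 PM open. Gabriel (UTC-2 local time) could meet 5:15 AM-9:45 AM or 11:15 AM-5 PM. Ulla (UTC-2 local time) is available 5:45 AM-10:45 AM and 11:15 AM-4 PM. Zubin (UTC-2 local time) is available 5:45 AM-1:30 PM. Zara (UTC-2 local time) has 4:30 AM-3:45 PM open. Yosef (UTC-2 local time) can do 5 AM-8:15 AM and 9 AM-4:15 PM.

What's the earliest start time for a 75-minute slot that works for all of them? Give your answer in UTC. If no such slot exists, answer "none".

07:45

Wiremu in UTC: 07:00-11:30, 12:30-17:15 (add 3h to convert from UTC-3).
Gabriel in UTC: 07:15-11:45, 13:15-19:00 (add 2h to convert from UTC-2).
Ulla in UTC: 07:45-12:45, 13:15-18:00 (add 2h to convert from UTC-2).
Zubin in UTC: 07:45-15:30 (add 2h to convert from UTC-2).
Zara in UTC: 06:30-17:45 (add 2h to convert from UTC-2).
Yosef in UTC: 07:00-10:15, 11:00-18:15 (add 2h to convert from UTC-2).
Wiremu ∩ Gabriel: 07:15-11:30, 13:15-17:15.
Wiremu ∩ Gabriel ∩ Ulla: 07:45-11:30, 13:15-17:15.
Wiremu ∩ Gabriel ∩ Ulla ∩ Zubin: 07:45-11:30, 13:15-15:30.
Wiremu ∩ Gabriel ∩ Ulla ∩ Zubin ∩ Zara: 07:45-11:30, 13:15-15:30.
Wiremu ∩ Gabriel ∩ Ulla ∩ Zubin ∩ Zara ∩ Yosef: 07:45-10:15, 11:00-11:30, 13:15-15:30.
Those are the intersection windows.
The first common window of at least 75 minutes is 07:45-10:15, so the earliest start is 07:45.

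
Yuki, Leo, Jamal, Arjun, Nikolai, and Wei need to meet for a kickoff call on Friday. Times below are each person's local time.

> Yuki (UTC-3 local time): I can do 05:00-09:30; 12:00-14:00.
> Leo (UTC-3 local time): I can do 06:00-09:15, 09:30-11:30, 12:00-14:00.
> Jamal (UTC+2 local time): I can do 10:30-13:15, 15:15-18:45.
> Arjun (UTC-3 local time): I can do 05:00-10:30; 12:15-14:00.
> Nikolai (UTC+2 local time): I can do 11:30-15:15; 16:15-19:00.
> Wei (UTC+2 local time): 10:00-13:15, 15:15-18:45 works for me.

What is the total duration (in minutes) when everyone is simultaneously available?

195

Yuki in UTC: 08:00-12:30, 15:00-17:00 (add 3h to convert from UTC-3).
Leo in UTC: 09:00-12:15, 12:30-14:30, 15:00-17:00 (add 3h to convert from UTC-3).
Jamal in UTC: 08:30-11:15, 13:15-16:45 (subtract 2h to convert from UTC+2).
Arjun in UTC: 08:00-13:30, 15:15-17:00 (add 3h to convert from UTC-3).
Nikolai in UTC: 09:30-13:15, 14:15-17:00 (subtract 2h to convert from UTC+2).
Wei in UTC: 08:00-11:15, 13:15-16:45 (subtract 2h to convert from UTC+2).
Yuki ∩ Leo: 09:00-12:15, 15:00-17:00.
Yuki ∩ Leo ∩ Jamal: 09:00-11:15, 15:00-16:45.
Yuki ∩ Leo ∩ Jamal ∩ Arjun: 09:00-11:15, 15:15-16:45.
Yuki ∩ Leo ∩ Jamal ∩ Arjun ∩ Nikolai: 09:30-11:15, 15:15-16:45.
Yuki ∩ Leo ∩ Jamal ∩ Arjun ∩ Nikolai ∩ Wei: 09:30-11:15, 15:15-16:45.
So the common availability across everyone is 09:30-11:15, 15:15-16:45.
Summing the common windows: 105 + 90 = 195 minutes.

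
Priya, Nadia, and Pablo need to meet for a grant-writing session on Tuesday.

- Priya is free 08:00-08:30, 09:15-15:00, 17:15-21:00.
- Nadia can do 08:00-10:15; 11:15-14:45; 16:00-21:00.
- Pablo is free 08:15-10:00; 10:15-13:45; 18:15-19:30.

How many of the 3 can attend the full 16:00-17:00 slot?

1

Nadia can make the full 16:00-17:00 slot — that's 1.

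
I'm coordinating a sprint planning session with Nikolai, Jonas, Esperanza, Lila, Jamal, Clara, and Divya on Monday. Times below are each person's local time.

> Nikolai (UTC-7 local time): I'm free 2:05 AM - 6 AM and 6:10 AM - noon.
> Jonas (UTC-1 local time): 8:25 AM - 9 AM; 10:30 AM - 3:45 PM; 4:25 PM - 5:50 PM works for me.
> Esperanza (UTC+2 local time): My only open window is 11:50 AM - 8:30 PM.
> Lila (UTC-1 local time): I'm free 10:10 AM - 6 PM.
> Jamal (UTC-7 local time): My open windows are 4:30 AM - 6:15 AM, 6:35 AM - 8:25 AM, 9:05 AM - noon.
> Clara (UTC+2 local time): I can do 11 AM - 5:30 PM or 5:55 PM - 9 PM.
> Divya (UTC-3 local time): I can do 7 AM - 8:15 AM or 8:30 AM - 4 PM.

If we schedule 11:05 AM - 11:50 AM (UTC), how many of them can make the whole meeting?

3

Nikolai in UTC: 09:05-13:00, 13:10-19:00 (add 7h to convert from UTC-7).
Jonas in UTC: 09:25-10:00, 11:30-16:45, 17:25-18:50 (add 1h to convert from UTC-1).
Esperanza in UTC: 09:50-18:30 (subtract 2h to convert from UTC+2).
Lila in UTC: 11:10-19:00 (add 1h to convert from UTC-1).
Jamal in UTC: 11:30-13:15, 13:35-15:25, 16:05-19:00 (add 7h to convert from UTC-7).
Clara in UTC: 09:00-15:30, 15:55-19:00 (subtract 2h to convert from UTC+2).
Divya in UTC: 10:00-11:15, 11:30-19:00 (add 3h to convert from UTC-3).
Nikolai, Esperanza, and Clara can make the full 11:05-11:50 slot — that's 3.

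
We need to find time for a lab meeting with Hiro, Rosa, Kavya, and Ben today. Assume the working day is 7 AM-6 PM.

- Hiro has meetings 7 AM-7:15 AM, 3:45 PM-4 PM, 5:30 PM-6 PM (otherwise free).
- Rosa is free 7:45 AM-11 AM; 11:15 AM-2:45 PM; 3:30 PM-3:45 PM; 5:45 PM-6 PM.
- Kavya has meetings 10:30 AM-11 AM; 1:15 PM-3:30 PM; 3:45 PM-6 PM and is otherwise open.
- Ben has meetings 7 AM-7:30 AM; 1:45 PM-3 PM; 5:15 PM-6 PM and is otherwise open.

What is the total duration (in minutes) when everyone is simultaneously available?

Hiro free: 07:15-15:45, 16:00-17:30 (invert busy blocks within the working day).
Rosa free: 07:45-11:00, 11:15-14:45, 15:30-15:45, 17:45-18:00.
Kavya free: 07:00-10:30, 11:00-13:15, 15:30-15:45 (invert busy blocks within the working day).
Ben free: 07:30-13:45, 15:00-17:15 (invert busy blocks within the working day).
Hiro ∩ Rosa: 07:45-11:00, 11:15-14:45, 15:30-15:45.
Hiro ∩ Rosa ∩ Kavya: 07:45-10:30, 11:15-13:15, 15:30-15:45.
Hiro ∩ Rosa ∩ Kavya ∩ Ben: 07:45-10:30, 11:15-13:15, 15:30-15:45.
Summing the common windows: 165 + 120 + 15 = 300 minutes.

300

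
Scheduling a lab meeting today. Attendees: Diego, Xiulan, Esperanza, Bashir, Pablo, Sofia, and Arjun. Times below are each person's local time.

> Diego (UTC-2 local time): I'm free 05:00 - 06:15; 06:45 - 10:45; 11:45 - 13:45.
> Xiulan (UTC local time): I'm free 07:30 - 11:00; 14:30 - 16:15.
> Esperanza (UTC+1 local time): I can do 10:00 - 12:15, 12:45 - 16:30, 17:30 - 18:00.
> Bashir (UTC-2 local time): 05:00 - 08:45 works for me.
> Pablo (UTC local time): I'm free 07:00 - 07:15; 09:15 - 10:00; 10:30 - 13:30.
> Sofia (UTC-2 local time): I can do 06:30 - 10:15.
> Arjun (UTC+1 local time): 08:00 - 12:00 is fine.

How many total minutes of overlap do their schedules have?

60

Diego in UTC: 07:00-08:15, 08:45-12:45, 13:45-15:45 (add 2h to convert from UTC-2).
Xiulan in UTC: 07:30-11:00, 14:30-16:15.
Esperanza in UTC: 09:00-11:15, 11:45-15:30, 16:30-17:00 (subtract 1h to convert from UTC+1).
Bashir in UTC: 07:00-10:45 (add 2h to convert from UTC-2).
Pablo in UTC: 07:00-07:15, 09:15-10:00, 10:30-13:30.
Sofia in UTC: 08:30-12:15 (add 2h to convert from UTC-2).
Arjun in UTC: 07:00-11:00 (subtract 1h to convert from UTC+1).
Diego ∩ Xiulan: 07:30-08:15, 08:45-11:00, 14:30-15:45.
Diego ∩ Xiulan ∩ Esperanza: 09:00-11:00, 14:30-15:30.
Diego ∩ Xiulan ∩ Esperanza ∩ Bashir: 09:00-10:45.
Diego ∩ Xiulan ∩ Esperanza ∩ Bashir ∩ Pablo: 09:15-10:00, 10:30-10:45.
Diego ∩ Xiulan ∩ Esperanza ∩ Bashir ∩ Pablo ∩ Sofia: 09:15-10:00, 10:30-10:45.
Diego ∩ Xiulan ∩ Esperanza ∩ Bashir ∩ Pablo ∩ Sofia ∩ Arjun: 09:15-10:00, 10:30-10:45.
Summing the common windows: 45 + 15 = 60 minutes.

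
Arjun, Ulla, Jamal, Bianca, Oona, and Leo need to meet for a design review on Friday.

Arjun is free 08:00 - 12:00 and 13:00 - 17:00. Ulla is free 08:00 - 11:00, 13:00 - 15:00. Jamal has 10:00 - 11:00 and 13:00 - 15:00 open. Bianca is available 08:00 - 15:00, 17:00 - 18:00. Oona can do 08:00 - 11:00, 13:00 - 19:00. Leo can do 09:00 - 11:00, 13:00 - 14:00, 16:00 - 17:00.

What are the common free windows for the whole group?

10:00-11:00, 13:00-14:00

Arjun ∩ Ulla: 08:00-11:00, 13:00-15:00.
Arjun ∩ Ulla ∩ Jamal: 10:00-11:00, 13:00-15:00.
Arjun ∩ Ulla ∩ Jamal ∩ Bianca: 10:00-11:00, 13:00-15:00.
Arjun ∩ Ulla ∩ Jamal ∩ Bianca ∩ Oona: 10:00-11:00, 13:00-15:00.
Arjun ∩ Ulla ∩ Jamal ∩ Bianca ∩ Oona ∩ Leo: 10:00-11:00, 13:00-14:00.
So the common availability across everyone is 10:00-11:00, 13:00-14:00.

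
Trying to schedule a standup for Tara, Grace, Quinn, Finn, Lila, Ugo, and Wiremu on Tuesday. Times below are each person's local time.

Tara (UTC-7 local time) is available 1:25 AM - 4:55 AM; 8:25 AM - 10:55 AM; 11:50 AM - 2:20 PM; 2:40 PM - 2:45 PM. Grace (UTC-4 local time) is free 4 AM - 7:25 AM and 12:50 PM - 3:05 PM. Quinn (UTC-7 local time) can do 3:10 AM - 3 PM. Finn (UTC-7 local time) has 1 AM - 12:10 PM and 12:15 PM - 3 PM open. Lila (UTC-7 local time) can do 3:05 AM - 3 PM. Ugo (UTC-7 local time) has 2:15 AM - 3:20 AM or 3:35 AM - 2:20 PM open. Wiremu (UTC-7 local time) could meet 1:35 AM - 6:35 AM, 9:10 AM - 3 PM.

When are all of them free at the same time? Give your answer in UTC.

10:10-10:20, 10:35-11:25, 16:50-17:55, 18:50-19:05

Tara in UTC: 08:25-11:55, 15:25-17:55, 18:50-21:20, 21:40-21:45 (add 7h to convert from UTC-7).
Grace in UTC: 08:00-11:25, 16:50-19:05 (add 4h to convert from UTC-4).
Quinn in UTC: 10:10-22:00 (add 7h to convert from UTC-7).
Finn in UTC: 08:00-19:10, 19:15-22:00 (add 7h to convert from UTC-7).
Lila in UTC: 10:05-22:00 (add 7h to convert from UTC-7).
Ugo in UTC: 09:15-10:20, 10:35-21:20 (add 7h to convert from UTC-7).
Wiremu in UTC: 08:35-13:35, 16:10-22:00 (add 7h to convert from UTC-7).
Tara ∩ Grace: 08:25-11:25, 16:50-17:55, 18:50-19:05.
Tara ∩ Grace ∩ Quinn: 10:10-11:25, 16:50-17:55, 18:50-19:05.
Tara ∩ Grace ∩ Quinn ∩ Finn: 10:10-11:25, 16:50-17:55, 18:50-19:05.
Tara ∩ Grace ∩ Quinn ∩ Finn ∩ Lila: 10:10-11:25, 16:50-17:55, 18:50-19:05.
Tara ∩ Grace ∩ Quinn ∩ Finn ∩ Lila ∩ Ugo: 10:10-10:20, 10:35-11:25, 16:50-17:55, 18:50-19:05.
Tara ∩ Grace ∩ Quinn ∩ Finn ∩ Lila ∩ Ugo ∩ Wiremu: 10:10-10:20, 10:35-11:25, 16:50-17:55, 18:50-19:05.
Those are the intersection windows.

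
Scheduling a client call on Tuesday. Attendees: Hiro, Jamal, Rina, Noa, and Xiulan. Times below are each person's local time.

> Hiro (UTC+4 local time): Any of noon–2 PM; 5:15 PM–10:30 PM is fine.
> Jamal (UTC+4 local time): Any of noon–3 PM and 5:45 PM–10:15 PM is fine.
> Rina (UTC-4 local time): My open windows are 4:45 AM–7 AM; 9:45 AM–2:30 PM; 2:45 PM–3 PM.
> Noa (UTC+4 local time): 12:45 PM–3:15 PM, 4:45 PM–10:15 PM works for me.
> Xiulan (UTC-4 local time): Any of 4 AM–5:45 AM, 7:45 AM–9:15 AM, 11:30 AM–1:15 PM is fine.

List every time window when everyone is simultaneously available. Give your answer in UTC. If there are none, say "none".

08:45-09:45, 15:30-17:15

Hiro in UTC: 08:00-10:00, 13:15-18:30 (subtract 4h to convert from UTC+4).
Jamal in UTC: 08:00-11:00, 13:45-18:15 (subtract 4h to convert from UTC+4).
Rina in UTC: 08:45-11:00, 13:45-18:30, 18:45-19:00 (add 4h to convert from UTC-4).
Noa in UTC: 08:45-11:15, 12:45-18:15 (subtract 4h to convert from UTC+4).
Xiulan in UTC: 08:00-09:45, 11:45-13:15, 15:30-17:15 (add 4h to convert from UTC-4).
Hiro ∩ Jamal: 08:00-10:00, 13:45-18:15.
Hiro ∩ Jamal ∩ Rina: 08:45-10:00, 13:45-18:15.
Hiro ∩ Jamal ∩ Rina ∩ Noa: 08:45-10:00, 13:45-18:15.
Hiro ∩ Jamal ∩ Rina ∩ Noa ∩ Xiulan: 08:45-09:45, 15:30-17:15.
So the common availability across everyone is 08:45-09:45, 15:30-17:15.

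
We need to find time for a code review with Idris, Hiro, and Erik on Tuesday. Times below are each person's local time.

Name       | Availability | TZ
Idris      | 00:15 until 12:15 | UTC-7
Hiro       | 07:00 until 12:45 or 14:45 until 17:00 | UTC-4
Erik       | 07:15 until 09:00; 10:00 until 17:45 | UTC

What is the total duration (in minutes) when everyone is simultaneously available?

Idris in UTC: 07:15-19:15 (add 7h to convert from UTC-7).
Hiro in UTC: 11:00-16:45, 18:45-21:00 (add 4h to convert from UTC-4).
Erik in UTC: 07:15-09:00, 10:00-17:45.
Idris ∩ Hiro: 11:00-16:45, 18:45-19:15.
Idris ∩ Hiro ∩ Erik: 11:00-16:45.
That's a single block of 345 minutes.

345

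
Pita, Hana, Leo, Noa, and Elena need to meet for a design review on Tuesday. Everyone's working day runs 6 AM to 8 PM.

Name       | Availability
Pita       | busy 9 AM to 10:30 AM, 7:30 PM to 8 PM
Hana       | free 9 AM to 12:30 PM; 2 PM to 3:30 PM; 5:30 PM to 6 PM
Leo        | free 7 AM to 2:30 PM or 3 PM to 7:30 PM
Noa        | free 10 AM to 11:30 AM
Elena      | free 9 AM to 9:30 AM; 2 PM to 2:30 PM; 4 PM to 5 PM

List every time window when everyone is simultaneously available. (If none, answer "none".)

Pita free: 06:00-09:00, 10:30-19:30 (invert busy blocks within the working day).
Hana free: 09:00-12:30, 14:00-15:30, 17:30-18:00.
Leo free: 07:00-14:30, 15:00-19:30.
Noa free: 10:00-11:30.
Elena free: 09:00-09:30, 14:00-14:30, 16:00-17:00.
Pita ∩ Hana: 10:30-12:30, 14:00-15:30, 17:30-18:00.
Pita ∩ Hana ∩ Leo: 10:30-12:30, 14:00-14:30, 15:00-15:30, 17:30-18:00.
Pita ∩ Hana ∩ Leo ∩ Noa: 10:30-11:30.
Pita ∩ Hana ∩ Leo ∩ Noa ∩ Elena: ∅.
There is no time when everyone is free.

none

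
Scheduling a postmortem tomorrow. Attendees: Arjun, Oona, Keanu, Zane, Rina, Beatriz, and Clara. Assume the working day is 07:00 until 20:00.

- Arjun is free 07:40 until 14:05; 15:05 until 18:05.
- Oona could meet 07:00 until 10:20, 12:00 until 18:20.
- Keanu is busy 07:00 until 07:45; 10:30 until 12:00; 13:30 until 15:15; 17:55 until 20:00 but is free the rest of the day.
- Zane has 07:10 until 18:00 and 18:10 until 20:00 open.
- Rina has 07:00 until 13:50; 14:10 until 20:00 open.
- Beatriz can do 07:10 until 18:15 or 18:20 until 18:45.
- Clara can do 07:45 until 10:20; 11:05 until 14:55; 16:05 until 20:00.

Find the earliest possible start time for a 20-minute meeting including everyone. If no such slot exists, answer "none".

Arjun free: 07:40-14:05, 15:05-18:05.
Oona free: 07:00-10:20, 12:00-18:20.
Keanu free: 07:45-10:30, 12:00-13:30, 15:15-17:55 (invert busy blocks within the working day).
Zane free: 07:10-18:00, 18:10-20:00.
Rina free: 07:00-13:50, 14:10-20:00.
Beatriz free: 07:10-18:15, 18:20-18:45.
Clara free: 07:45-10:20, 11:05-14:55, 16:05-20:00.
Arjun ∩ Oona: 07:40-10:20, 12:00-14:05, 15:05-18:05.
Arjun ∩ Oona ∩ Keanu: 07:45-10:20, 12:00-13:30, 15:15-17:55.
Arjun ∩ Oona ∩ Keanu ∩ Zane: 07:45-10:20, 12:00-13:30, 15:15-17:55.
Arjun ∩ Oona ∩ Keanu ∩ Zane ∩ Rina: 07:45-10:20, 12:00-13:30, 15:15-17:55.
Arjun ∩ Oona ∩ Keanu ∩ Zane ∩ Rina ∩ Beatriz: 07:45-10:20, 12:00-13:30, 15:15-17:55.
Arjun ∩ Oona ∩ Keanu ∩ Zane ∩ Rina ∩ Beatriz ∩ Clara: 07:45-10:20, 12:00-13:30, 16:05-17:55.
Those are the intersection windows.
The first common window of at least 20 minutes is 07:45-10:20, so the earliest start is 07:45.

07:45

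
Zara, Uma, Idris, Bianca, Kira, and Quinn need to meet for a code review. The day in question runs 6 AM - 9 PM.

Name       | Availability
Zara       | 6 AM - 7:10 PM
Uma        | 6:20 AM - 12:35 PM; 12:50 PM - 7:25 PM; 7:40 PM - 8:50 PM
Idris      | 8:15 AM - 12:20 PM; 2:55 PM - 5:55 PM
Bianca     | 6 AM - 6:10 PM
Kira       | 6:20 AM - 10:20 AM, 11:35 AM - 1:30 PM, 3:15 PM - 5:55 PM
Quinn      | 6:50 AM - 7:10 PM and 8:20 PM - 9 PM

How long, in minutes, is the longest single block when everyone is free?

160

Zara ∩ Uma: 06:20-12:35, 12:50-19:10.
Zara ∩ Uma ∩ Idris: 08:15-12:20, 14:55-17:55.
Zara ∩ Uma ∩ Idris ∩ Bianca: 08:15-12:20, 14:55-17:55.
Zara ∩ Uma ∩ Idris ∩ Bianca ∩ Kira: 08:15-10:20, 11:35-12:20, 15:15-17:55.
Zara ∩ Uma ∩ Idris ∩ Bianca ∩ Kira ∩ Quinn: 08:15-10:20, 11:35-12:20, 15:15-17:55.
The longest is 15:15-17:55 at 160 minutes.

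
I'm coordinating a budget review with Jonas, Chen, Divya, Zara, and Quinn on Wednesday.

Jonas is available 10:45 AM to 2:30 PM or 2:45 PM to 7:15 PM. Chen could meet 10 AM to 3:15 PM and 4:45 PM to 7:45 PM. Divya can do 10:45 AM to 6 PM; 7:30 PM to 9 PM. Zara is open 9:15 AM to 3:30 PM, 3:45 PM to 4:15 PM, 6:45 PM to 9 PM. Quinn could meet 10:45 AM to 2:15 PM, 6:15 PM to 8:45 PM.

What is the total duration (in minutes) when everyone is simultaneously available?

210

Jonas ∩ Chen: 10:45-14:30, 14:45-15:15, 16:45-19:15.
Jonas ∩ Chen ∩ Divya: 10:45-14:30, 14:45-15:15, 16:45-18:00.
Jonas ∩ Chen ∩ Divya ∩ Zara: 10:45-14:30, 14:45-15:15.
Jonas ∩ Chen ∩ Divya ∩ Zara ∩ Quinn: 10:45-14:15.
That's a single block of 210 minutes.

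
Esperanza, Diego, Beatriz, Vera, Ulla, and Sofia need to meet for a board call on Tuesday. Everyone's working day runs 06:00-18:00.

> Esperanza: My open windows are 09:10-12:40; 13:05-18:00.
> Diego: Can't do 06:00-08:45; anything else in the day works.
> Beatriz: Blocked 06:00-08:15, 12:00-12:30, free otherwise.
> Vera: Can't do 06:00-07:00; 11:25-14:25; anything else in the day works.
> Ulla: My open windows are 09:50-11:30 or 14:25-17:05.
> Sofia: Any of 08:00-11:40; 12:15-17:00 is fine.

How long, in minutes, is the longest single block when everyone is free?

155

Esperanza free: 09:10-12:40, 13:05-18:00.
Diego free: 08:45-18:00 (invert busy blocks within the working day).
Beatriz free: 08:15-12:00, 12:30-18:00 (invert busy blocks within the working day).
Vera free: 07:00-11:25, 14:25-18:00 (invert busy blocks within the working day).
Ulla free: 09:50-11:30, 14:25-17:05.
Sofia free: 08:00-11:40, 12:15-17:00.
Esperanza ∩ Diego: 09:10-12:40, 13:05-18:00.
Esperanza ∩ Diego ∩ Beatriz: 09:10-12:00, 12:30-12:40, 13:05-18:00.
Esperanza ∩ Diego ∩ Beatriz ∩ Vera: 09:10-11:25, 14:25-18:00.
Esperanza ∩ Diego ∩ Beatriz ∩ Vera ∩ Ulla: 09:50-11:25, 14:25-17:05.
Esperanza ∩ Diego ∩ Beatriz ∩ Vera ∩ Ulla ∩ Sofia: 09:50-11:25, 14:25-17:00.
So the common availability across everyone is 09:50-11:25, 14:25-17:00.
The longest is 14:25-17:00 at 155 minutes.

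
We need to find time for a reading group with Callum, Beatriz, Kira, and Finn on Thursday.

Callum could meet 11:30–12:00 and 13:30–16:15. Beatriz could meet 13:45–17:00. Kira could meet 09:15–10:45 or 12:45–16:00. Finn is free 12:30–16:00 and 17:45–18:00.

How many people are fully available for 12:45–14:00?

2

Kira and Finn can make the full 12:45-14:00 slot — that's 2.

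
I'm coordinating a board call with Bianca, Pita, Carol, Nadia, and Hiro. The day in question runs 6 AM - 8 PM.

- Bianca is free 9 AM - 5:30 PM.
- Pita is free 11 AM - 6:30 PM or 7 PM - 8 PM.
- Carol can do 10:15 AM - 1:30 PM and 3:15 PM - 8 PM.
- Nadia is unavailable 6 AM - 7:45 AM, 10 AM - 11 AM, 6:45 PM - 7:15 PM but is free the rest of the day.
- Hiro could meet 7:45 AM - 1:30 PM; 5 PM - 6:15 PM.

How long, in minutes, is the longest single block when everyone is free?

150

Bianca free: 09:00-17:30.
Pita free: 11:00-18:30, 19:00-20:00.
Carol free: 10:15-13:30, 15:15-20:00.
Nadia free: 07:45-10:00, 11:00-18:45, 19:15-20:00 (invert busy blocks within the working day).
Hiro free: 07:45-13:30, 17:00-18:15.
Bianca ∩ Pita: 11:00-17:30.
Bianca ∩ Pita ∩ Carol: 11:00-13:30, 15:15-17:30.
Bianca ∩ Pita ∩ Carol ∩ Nadia: 11:00-13:30, 15:15-17:30.
Bianca ∩ Pita ∩ Carol ∩ Nadia ∩ Hiro: 11:00-13:30, 17:00-17:30.
The longest is 11:00-13:30 at 150 minutes.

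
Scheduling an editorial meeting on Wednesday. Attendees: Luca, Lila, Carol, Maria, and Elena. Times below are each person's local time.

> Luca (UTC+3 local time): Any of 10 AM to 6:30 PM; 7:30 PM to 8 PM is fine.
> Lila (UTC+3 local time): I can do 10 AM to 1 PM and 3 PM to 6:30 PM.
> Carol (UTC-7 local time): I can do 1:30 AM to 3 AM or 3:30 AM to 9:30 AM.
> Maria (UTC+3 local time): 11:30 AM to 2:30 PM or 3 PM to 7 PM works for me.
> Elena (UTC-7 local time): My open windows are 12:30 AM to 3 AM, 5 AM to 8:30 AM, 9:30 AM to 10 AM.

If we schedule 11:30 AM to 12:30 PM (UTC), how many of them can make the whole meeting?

2

Luca in UTC: 07:00-15:30, 16:30-17:00 (subtract 3h to convert from UTC+3).
Lila in UTC: 07:00-10:00, 12:00-15:30 (subtract 3h to convert from UTC+3).
Carol in UTC: 08:30-10:00, 10:30-16:30 (add 7h to convert from UTC-7).
Maria in UTC: 08:30-11:30, 12:00-16:00 (subtract 3h to convert from UTC+3).
Elena in UTC: 07:30-10:00, 12:00-15:30, 16:30-17:00 (add 7h to convert from UTC-7).
Luca and Carol can make the full 11:30-12:30 slot — that's 2.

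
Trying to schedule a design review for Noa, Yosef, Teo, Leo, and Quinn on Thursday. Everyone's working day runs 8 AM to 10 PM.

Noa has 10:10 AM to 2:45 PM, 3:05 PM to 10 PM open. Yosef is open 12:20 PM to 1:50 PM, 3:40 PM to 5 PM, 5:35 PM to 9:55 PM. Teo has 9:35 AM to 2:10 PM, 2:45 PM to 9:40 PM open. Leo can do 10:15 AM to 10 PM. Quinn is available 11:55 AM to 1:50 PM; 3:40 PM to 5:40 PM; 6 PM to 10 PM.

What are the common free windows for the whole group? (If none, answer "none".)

12:20-13:50, 15:40-17:00, 17:35-17:40, 18:00-21:40

Noa ∩ Yosef: 12:20-13:50, 15:40-17:00, 17:35-21:55.
Noa ∩ Yosef ∩ Teo: 12:20-13:50, 15:40-17:00, 17:35-21:40.
Noa ∩ Yosef ∩ Teo ∩ Leo: 12:20-13:50, 15:40-17:00, 17:35-21:40.
Noa ∩ Yosef ∩ Teo ∩ Leo ∩ Quinn: 12:20-13:50, 15:40-17:00, 17:35-17:40, 18:00-21:40.
So the common availability across everyone is 12:20-13:50, 15:40-17:00, 17:35-17:40, 18:00-21:40.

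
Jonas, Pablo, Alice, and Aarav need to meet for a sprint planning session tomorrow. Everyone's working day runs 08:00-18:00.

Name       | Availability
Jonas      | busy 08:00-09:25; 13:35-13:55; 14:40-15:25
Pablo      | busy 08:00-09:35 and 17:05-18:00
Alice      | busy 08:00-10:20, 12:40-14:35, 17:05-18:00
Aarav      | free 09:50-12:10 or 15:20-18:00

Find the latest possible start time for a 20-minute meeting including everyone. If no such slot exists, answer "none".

16:45

Jonas free: 09:25-13:35, 13:55-14:40, 15:25-18:00 (invert busy blocks within the working day).
Pablo free: 09:35-17:05 (invert busy blocks within the working day).
Alice free: 10:20-12:40, 14:35-17:05 (invert busy blocks within the working day).
Aarav free: 09:50-12:10, 15:20-18:00.
Jonas ∩ Pablo: 09:35-13:35, 13:55-14:40, 15:25-17:05.
Jonas ∩ Pablo ∩ Alice: 10:20-12:40, 14:35-14:40, 15:25-17:05.
Jonas ∩ Pablo ∩ Alice ∩ Aarav: 10:20-12:10, 15:25-17:05.
The last common window of at least 20 minutes is 15:25-17:05; a 20-minute meeting can start as late as 16:45 and still end by 17:05.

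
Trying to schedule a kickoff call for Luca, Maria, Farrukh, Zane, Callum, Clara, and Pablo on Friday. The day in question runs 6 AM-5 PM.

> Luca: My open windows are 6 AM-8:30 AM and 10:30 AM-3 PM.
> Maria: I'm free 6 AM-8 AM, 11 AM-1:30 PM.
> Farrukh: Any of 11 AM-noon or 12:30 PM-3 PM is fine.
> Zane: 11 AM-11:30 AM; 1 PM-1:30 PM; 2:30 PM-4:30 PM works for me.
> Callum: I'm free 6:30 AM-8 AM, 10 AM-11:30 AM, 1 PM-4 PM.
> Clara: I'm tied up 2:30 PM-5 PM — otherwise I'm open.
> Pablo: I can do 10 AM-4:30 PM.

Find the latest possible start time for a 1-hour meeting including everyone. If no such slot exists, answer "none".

Luca free: 06:00-08:30, 10:30-15:00.
Maria free: 06:00-08:00, 11:00-13:30.
Farrukh free: 11:00-12:00, 12:30-15:00.
Zane free: 11:00-11:30, 13:00-13:30, 14:30-16:30.
Callum free: 06:30-08:00, 10:00-11:30, 13:00-16:00.
Clara free: 06:00-14:30 (invert busy blocks within the working day).
Pablo free: 10:00-16:30.
Luca ∩ Maria: 06:00-08:00, 11:00-13:30.
Luca ∩ Maria ∩ Farrukh: 11:00-12:00, 12:30-13:30.
Luca ∩ Maria ∩ Farrukh ∩ Zane: 11:00-11:30, 13:00-13:30.
Luca ∩ Maria ∩ Farrukh ∩ Zane ∩ Callum: 11:00-11:30, 13:00-13:30.
Luca ∩ Maria ∩ Farrukh ∩ Zane ∩ Callum ∩ Clara: 11:00-11:30, 13:00-13:30.
Luca ∩ Maria ∩ Farrukh ∩ Zane ∩ Callum ∩ Clara ∩ Pablo: 11:00-11:30, 13:00-13:30.
Those are the intersection windows.
No common window is at least 60 minutes long.

none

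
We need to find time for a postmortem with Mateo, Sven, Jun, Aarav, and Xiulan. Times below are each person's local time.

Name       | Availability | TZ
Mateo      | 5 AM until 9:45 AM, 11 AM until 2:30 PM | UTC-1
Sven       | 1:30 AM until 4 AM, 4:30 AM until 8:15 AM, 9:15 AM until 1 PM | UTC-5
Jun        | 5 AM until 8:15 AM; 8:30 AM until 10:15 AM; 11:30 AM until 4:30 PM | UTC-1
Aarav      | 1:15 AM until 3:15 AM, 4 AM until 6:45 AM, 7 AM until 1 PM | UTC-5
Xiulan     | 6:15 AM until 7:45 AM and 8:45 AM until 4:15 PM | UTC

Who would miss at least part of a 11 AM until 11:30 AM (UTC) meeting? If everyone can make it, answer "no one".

Jun, Mateo

Mateo in UTC: 06:00-10:45, 12:00-15:30 (add 1h to convert from UTC-1).
Sven in UTC: 06:30-09:00, 09:30-13:15, 14:15-18:00 (add 5h to convert from UTC-5).
Jun in UTC: 06:00-09:15, 09:30-11:15, 12:30-17:30 (add 1h to convert from UTC-1).
Aarav in UTC: 06:15-08:15, 09:00-11:45, 12:00-18:00 (add 5h to convert from UTC-5).
Xiulan in UTC: 06:15-07:45, 08:45-16:15.
Mateo: not fully free for 11:00-11:30. Sven: free for 11:00-11:30. Jun: not fully free for 11:00-11:30. Aarav: free for 11:00-11:30. Xiulan: free for 11:00-11:30.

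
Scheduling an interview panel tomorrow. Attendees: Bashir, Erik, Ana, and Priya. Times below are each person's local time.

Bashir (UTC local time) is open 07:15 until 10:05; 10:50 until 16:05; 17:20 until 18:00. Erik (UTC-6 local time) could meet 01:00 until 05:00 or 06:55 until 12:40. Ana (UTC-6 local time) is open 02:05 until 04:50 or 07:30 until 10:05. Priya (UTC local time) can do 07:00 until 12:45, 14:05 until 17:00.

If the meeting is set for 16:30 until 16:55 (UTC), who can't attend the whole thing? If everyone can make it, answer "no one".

Bashir in UTC: 07:15-10:05, 10:50-16:05, 17:20-18:00.
Erik in UTC: 07:00-11:00, 12:55-18:40 (add 6h to convert from UTC-6).
Ana in UTC: 08:05-10:50, 13:30-16:05 (add 6h to convert from UTC-6).
Priya in UTC: 07:00-12:45, 14:05-17:00.
Bashir: not fully free for 16:30-16:55. Erik: free for 16:30-16:55. Ana: not fully free for 16:30-16:55. Priya: free for 16:30-16:55.

Ana, Bashir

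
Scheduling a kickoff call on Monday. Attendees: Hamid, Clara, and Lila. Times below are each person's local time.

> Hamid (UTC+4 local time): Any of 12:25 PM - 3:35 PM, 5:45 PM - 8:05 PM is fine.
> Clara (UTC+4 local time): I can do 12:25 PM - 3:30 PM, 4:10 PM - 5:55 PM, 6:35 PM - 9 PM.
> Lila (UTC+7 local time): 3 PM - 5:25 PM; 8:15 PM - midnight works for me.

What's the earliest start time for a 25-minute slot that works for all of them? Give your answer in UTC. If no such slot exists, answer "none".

Hamid in UTC: 08:25-11:35, 13:45-16:05 (subtract 4h to convert from UTC+4).
Clara in UTC: 08:25-11:30, 12:10-13:55, 14:35-17:00 (subtract 4h to convert from UTC+4).
Lila in UTC: 08:00-10:25, 13:15-17:00 (subtract 7h to convert from UTC+7).
Hamid ∩ Clara: 08:25-11:30, 13:45-13:55, 14:35-16:05.
Hamid ∩ Clara ∩ Lila: 08:25-10:25, 13:45-13:55, 14:35-16:05.
The first common window of at least 25 minutes is 08:25-10:25, so the earliest start is 08:25.

08:25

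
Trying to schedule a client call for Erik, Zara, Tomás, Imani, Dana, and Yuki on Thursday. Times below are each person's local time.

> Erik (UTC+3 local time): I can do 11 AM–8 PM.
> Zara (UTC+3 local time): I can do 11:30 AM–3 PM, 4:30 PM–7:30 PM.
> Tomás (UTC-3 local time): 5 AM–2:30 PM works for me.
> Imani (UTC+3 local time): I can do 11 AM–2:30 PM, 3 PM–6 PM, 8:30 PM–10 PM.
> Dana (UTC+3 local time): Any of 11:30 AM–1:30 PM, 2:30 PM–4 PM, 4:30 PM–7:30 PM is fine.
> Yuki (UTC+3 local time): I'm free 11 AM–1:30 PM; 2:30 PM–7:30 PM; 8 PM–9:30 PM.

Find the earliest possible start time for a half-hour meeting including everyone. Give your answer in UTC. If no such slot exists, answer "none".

Erik in UTC: 08:00-17:00 (subtract 3h to convert from UTC+3).
Zara in UTC: 08:30-12:00, 13:30-16:30 (subtract 3h to convert from UTC+3).
Tomás in UTC: 08:00-17:30 (add 3h to convert from UTC-3).
Imani in UTC: 08:00-11:30, 12:00-15:00, 17:30-19:00 (subtract 3h to convert from UTC+3).
Dana in UTC: 08:30-10:30, 11:30-13:00, 13:30-16:30 (subtract 3h to convert from UTC+3).
Yuki in UTC: 08:00-10:30, 11:30-16:30, 17:00-18:30 (subtract 3h to convert from UTC+3).
Erik ∩ Zara: 08:30-12:00, 13:30-16:30.
Erik ∩ Zara ∩ Tomás: 08:30-12:00, 13:30-16:30.
Erik ∩ Zara ∩ Tomás ∩ Imani: 08:30-11:30, 13:30-15:00.
Erik ∩ Zara ∩ Tomás ∩ Imani ∩ Dana: 08:30-10:30, 13:30-15:00.
Erik ∩ Zara ∩ Tomás ∩ Imani ∩ Dana ∩ Yuki: 08:30-10:30, 13:30-15:00.
The first common window of at least 30 minutes is 08:30-10:30, so the earliest start is 08:30.

08:30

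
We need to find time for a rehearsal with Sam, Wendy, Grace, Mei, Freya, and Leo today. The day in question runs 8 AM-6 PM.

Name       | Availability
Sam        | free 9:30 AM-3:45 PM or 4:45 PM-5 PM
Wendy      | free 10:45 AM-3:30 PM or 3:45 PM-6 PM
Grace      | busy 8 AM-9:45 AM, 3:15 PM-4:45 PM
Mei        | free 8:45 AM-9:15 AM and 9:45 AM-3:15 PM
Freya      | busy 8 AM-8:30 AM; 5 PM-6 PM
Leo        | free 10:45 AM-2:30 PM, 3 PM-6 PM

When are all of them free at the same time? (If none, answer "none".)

Sam free: 09:30-15:45, 16:45-17:00.
Wendy free: 10:45-15:30, 15:45-18:00.
Grace free: 09:45-15:15, 16:45-18:00 (invert busy blocks within the working day).
Mei free: 08:45-09:15, 09:45-15:15.
Freya free: 08:30-17:00 (invert busy blocks within the working day).
Leo free: 10:45-14:30, 15:00-18:00.
Sam ∩ Wendy: 10:45-15:30, 16:45-17:00.
Sam ∩ Wendy ∩ Grace: 10:45-15:15, 16:45-17:00.
Sam ∩ Wendy ∩ Grace ∩ Mei: 10:45-15:15.
Sam ∩ Wendy ∩ Grace ∩ Mei ∩ Freya: 10:45-15:15.
Sam ∩ Wendy ∩ Grace ∩ Mei ∩ Freya ∩ Leo: 10:45-14:30, 15:00-15:15.

10:45-14:30, 15:00-15:15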